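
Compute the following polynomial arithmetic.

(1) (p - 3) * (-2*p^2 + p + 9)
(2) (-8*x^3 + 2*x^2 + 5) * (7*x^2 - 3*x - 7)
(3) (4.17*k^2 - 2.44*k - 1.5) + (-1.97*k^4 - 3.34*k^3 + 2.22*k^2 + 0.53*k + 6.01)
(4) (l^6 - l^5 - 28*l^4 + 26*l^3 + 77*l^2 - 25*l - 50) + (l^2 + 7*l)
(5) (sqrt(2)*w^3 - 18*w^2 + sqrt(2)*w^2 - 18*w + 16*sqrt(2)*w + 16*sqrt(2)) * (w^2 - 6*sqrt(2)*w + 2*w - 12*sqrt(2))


(1) = -2*p^3 + 7*p^2 + 6*p - 27
(2) = -56*x^5 + 38*x^4 + 50*x^3 + 21*x^2 - 15*x - 35
(3) = -1.97*k^4 - 3.34*k^3 + 6.39*k^2 - 1.91*k + 4.51
(4) = l^6 - l^5 - 28*l^4 + 26*l^3 + 78*l^2 - 18*l - 50
(5) = sqrt(2)*w^5 - 30*w^4 + 3*sqrt(2)*w^4 - 90*w^3 + 126*sqrt(2)*w^3 - 252*w^2 + 372*sqrt(2)*w^2 - 576*w + 248*sqrt(2)*w - 384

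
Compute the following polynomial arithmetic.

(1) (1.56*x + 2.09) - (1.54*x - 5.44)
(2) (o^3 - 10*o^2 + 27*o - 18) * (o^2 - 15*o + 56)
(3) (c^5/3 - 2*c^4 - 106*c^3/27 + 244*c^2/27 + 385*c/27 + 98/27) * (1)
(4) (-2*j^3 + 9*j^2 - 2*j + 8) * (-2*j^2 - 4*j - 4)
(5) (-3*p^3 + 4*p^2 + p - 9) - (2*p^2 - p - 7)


(1) = 0.02*x + 7.53
(2) = o^5 - 25*o^4 + 233*o^3 - 983*o^2 + 1782*o - 1008
(3) = c^5/3 - 2*c^4 - 106*c^3/27 + 244*c^2/27 + 385*c/27 + 98/27
(4) = 4*j^5 - 10*j^4 - 24*j^3 - 44*j^2 - 24*j - 32
(5) = -3*p^3 + 2*p^2 + 2*p - 2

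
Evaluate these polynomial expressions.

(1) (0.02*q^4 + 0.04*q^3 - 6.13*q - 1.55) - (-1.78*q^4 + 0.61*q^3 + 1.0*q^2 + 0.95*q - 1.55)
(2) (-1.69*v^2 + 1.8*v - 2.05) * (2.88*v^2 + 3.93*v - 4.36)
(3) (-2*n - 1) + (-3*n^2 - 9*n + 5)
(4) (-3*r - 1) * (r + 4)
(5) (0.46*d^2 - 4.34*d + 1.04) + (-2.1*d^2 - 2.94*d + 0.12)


(1) = 1.8*q^4 - 0.57*q^3 - 1.0*q^2 - 7.08*q
(2) = -4.8672*v^4 - 1.4577*v^3 + 8.5384*v^2 - 15.9045*v + 8.938
(3) = -3*n^2 - 11*n + 4
(4) = -3*r^2 - 13*r - 4
(5) = -1.64*d^2 - 7.28*d + 1.16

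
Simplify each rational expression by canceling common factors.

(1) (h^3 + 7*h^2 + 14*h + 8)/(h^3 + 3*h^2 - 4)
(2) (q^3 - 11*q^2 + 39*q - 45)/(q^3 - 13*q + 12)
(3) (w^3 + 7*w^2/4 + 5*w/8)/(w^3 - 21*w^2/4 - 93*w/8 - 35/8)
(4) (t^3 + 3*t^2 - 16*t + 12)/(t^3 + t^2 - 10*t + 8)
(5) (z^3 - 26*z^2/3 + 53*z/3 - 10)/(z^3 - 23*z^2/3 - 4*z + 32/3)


(1) = (h^2 + 5*h + 4)/(h^2 + h - 2)
(2) = (q^2 - 8*q + 15)/(q^2 + 3*q - 4)
(3) = w/(w - 7)
(4) = (t + 6)/(t + 4)
(5) = (3*z^2 - 23*z + 30)/(3*z^2 - 20*z - 32)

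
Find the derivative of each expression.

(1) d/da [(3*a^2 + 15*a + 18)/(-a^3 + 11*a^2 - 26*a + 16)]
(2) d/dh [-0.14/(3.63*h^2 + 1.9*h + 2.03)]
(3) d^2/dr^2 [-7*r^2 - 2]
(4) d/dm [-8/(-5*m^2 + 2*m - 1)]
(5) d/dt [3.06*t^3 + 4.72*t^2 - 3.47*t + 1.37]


(1) = 3*(a^4 + 10*a^3 - 63*a^2 - 100*a + 236)/(a^6 - 22*a^5 + 173*a^4 - 604*a^3 + 1028*a^2 - 832*a + 256)
(2) = (1.0164*h + 0.266)/(3.63*h^2 + 1.9*h + 2.03)^2
(3) = -14
(4) = 16*(1 - 5*m)/(5*m^2 - 2*m + 1)^2
(5) = 9.18*t^2 + 9.44*t - 3.47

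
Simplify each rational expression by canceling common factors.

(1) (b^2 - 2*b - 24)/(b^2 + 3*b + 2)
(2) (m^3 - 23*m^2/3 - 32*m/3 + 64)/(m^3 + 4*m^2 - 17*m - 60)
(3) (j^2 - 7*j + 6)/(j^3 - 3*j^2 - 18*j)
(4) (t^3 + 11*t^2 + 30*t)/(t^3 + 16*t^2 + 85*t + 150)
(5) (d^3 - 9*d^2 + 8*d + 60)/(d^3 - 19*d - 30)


(1) = (b^2 - 2*b - 24)/(b^2 + 3*b + 2)
(2) = (3*m^2 - 32*m + 64)/(3*m^2 + 3*m - 60)
(3) = (j - 1)/(j^2 + 3*j)
(4) = t/(t + 5)
(5) = (d - 6)/(d + 3)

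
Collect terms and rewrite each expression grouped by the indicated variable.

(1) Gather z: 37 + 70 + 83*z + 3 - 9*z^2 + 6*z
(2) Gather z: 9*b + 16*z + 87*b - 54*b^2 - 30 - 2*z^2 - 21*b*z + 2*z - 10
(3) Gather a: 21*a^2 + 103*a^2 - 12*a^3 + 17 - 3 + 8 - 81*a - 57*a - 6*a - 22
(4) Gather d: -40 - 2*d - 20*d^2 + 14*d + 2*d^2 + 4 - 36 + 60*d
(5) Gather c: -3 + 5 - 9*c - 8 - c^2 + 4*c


(1) = -9*z^2 + 89*z + 110
(2) = -54*b^2 + 96*b - 2*z^2 + z*(18 - 21*b) - 40
(3) = -12*a^3 + 124*a^2 - 144*a
(4) = -18*d^2 + 72*d - 72
(5) = -c^2 - 5*c - 6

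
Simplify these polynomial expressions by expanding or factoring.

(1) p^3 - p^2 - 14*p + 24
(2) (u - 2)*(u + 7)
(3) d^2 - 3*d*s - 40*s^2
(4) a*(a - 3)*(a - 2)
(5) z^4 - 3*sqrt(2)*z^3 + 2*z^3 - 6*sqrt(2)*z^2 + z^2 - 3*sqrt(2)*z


(1) = (p - 3)*(p - 2)*(p + 4)
(2) = u^2 + 5*u - 14
(3) = (d - 8*s)*(d + 5*s)
(4) = a^3 - 5*a^2 + 6*a
(5) = z*(z + 1)^2*(z - 3*sqrt(2))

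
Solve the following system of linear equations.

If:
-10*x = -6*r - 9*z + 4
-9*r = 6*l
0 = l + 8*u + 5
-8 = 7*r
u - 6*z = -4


Then:
l = 12/7
r = -8/7
u = -47/56
x = -137/224
z = 59/112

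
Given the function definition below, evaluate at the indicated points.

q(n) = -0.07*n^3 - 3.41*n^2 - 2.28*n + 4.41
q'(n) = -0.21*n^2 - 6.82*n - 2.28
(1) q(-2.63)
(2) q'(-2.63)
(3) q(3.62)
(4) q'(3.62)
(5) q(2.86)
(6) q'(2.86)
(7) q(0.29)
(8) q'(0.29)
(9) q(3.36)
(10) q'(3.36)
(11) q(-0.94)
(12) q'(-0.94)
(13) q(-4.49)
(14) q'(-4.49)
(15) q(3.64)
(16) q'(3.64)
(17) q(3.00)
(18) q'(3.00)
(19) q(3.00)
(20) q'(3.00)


(1) = -11.91
(2) = 14.20
(3) = -51.85
(4) = -29.72
(5) = -31.64
(6) = -23.50
(7) = 3.46
(8) = -4.28
(9) = -44.40
(10) = -27.57
(11) = 3.60
(12) = 3.95
(13) = -47.76
(14) = 24.11
(15) = -52.45
(16) = -29.89
(17) = -35.01
(18) = -24.63
(19) = -35.01
(20) = -24.63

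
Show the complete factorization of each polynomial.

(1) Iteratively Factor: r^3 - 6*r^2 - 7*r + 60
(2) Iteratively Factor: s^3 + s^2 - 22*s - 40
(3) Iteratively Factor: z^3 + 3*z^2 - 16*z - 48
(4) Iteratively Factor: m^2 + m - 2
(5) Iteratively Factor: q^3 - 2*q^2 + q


(1) = (r + 3)*(r^2 - 9*r + 20) = (r - 5)*(r + 3)*(r - 4)
(2) = (s - 5)*(s^2 + 6*s + 8) = (s - 5)*(s + 4)*(s + 2)
(3) = (z + 4)*(z^2 - z - 12) = (z + 3)*(z + 4)*(z - 4)
(4) = (m - 1)*(m + 2)
(5) = (q - 1)*(q^2 - q) = (q - 1)^2*(q)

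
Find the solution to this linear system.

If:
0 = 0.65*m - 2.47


Then:
m = 3.80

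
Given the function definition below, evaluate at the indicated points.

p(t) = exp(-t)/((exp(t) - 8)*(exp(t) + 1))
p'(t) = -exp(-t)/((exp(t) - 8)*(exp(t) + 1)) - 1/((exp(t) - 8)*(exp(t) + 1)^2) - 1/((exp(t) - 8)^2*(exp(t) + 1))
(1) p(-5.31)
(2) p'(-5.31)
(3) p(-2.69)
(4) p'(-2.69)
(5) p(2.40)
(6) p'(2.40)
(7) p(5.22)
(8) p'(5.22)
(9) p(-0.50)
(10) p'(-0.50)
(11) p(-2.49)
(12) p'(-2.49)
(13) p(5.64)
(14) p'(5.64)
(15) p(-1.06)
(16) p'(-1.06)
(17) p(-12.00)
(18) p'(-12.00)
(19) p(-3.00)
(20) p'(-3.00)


(1) = -25.18
(2) = 25.29
(3) = -1.74
(4) = 1.83
(5) = 0.00
(6) = -0.01
(7) = 0.00
(8) = -0.00
(9) = -0.14
(10) = 0.18
(11) = -1.41
(12) = 1.50
(13) = 0.00
(14) = -0.00
(15) = -0.28
(16) = 0.34
(17) = -20344.24
(18) = 20344.35
(19) = -2.41
(20) = 2.51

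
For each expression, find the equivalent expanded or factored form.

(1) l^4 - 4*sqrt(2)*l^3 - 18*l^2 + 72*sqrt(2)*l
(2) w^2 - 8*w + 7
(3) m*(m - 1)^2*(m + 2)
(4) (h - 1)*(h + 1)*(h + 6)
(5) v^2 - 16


(1) = l*(l - 4*sqrt(2))*(l - 3*sqrt(2))*(l + 3*sqrt(2))
(2) = (w - 7)*(w - 1)
(3) = m^4 - 3*m^2 + 2*m
(4) = h^3 + 6*h^2 - h - 6
(5) = (v - 4)*(v + 4)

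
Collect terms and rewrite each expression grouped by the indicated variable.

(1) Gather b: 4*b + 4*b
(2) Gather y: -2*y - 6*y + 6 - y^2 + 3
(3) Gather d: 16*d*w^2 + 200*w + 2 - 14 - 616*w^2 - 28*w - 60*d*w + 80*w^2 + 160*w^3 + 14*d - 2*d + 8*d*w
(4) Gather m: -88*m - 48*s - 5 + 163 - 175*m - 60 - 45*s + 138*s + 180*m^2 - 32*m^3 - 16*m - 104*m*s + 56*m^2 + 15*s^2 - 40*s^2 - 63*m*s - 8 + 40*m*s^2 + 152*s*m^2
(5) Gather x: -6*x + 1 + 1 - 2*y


(1) = 8*b
(2) = -y^2 - 8*y + 9
(3) = d*(16*w^2 - 52*w + 12) + 160*w^3 - 536*w^2 + 172*w - 12
(4) = -32*m^3 + m^2*(152*s + 236) + m*(40*s^2 - 167*s - 279) - 25*s^2 + 45*s + 90
(5) = -6*x - 2*y + 2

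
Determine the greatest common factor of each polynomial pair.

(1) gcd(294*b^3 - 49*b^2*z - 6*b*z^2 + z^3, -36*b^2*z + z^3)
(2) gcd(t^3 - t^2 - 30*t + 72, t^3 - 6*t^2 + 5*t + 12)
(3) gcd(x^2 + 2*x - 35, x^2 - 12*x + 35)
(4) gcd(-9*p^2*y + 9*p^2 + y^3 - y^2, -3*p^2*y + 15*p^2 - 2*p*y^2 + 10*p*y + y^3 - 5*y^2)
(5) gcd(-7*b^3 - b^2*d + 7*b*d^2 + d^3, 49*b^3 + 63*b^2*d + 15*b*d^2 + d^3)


(1) = -6*b + z
(2) = t^2 - 7*t + 12
(3) = x - 5
(4) = -3*p + y
(5) = gcd((-b + d)*(b + d)*(7*b + d), (b + d)*(7*b + d)^2) = 7*b^2 + 8*b*d + d^2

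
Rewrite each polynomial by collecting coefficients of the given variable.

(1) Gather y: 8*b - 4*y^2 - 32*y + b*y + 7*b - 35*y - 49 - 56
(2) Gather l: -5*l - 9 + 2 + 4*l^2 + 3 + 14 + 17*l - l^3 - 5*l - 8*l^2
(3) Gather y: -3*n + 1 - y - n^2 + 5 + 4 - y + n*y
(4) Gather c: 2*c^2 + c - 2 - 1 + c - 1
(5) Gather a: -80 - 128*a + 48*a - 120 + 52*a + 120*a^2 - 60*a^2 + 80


(1) = 15*b - 4*y^2 + y*(b - 67) - 105
(2) = -l^3 - 4*l^2 + 7*l + 10
(3) = -n^2 - 3*n + y*(n - 2) + 10
(4) = 2*c^2 + 2*c - 4
(5) = 60*a^2 - 28*a - 120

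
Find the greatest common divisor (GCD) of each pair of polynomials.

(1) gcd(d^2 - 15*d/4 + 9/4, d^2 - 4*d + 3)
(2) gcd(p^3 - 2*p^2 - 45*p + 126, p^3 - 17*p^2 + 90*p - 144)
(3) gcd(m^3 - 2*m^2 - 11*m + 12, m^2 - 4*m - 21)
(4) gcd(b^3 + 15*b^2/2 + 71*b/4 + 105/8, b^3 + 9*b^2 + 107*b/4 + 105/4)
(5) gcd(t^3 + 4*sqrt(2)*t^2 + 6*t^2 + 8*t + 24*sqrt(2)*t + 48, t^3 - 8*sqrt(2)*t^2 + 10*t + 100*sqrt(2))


(1) = d - 3
(2) = p^2 - 9*p + 18
(3) = gcd((m - 4)*(m - 1)*(m + 3), (m - 7)*(m + 3)) = m + 3
(4) = b^2 + 6*b + 35/4
(5) = t + 2*sqrt(2)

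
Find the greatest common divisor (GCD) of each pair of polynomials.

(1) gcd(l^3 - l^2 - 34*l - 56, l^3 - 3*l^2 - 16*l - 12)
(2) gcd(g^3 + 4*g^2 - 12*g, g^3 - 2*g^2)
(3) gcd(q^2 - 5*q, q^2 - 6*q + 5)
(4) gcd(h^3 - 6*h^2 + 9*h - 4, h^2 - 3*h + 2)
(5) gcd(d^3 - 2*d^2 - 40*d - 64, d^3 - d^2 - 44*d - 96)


(1) = l + 2
(2) = gcd(g*(g - 2)*(g + 6), g^2*(g - 2)) = g^2 - 2*g
(3) = gcd(q*(q - 5), (q - 5)*(q - 1)) = q - 5
(4) = gcd((h - 4)*(h - 1)^2, (h - 2)*(h - 1)) = h - 1
(5) = d^2 - 4*d - 32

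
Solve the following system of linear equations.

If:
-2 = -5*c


Then:
c = 2/5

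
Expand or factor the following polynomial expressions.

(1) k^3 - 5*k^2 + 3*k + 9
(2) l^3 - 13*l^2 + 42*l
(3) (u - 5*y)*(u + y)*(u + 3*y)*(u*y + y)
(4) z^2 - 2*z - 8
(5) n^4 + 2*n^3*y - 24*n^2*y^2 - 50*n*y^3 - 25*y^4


(1) = (k - 3)^2*(k + 1)
(2) = l*(l - 7)*(l - 6)
(3) = u^4*y - u^3*y^2 + u^3*y - 17*u^2*y^3 - u^2*y^2 - 15*u*y^4 - 17*u*y^3 - 15*y^4
(4) = (z - 4)*(z + 2)
(5) = (n - 5*y)*(n + y)^2*(n + 5*y)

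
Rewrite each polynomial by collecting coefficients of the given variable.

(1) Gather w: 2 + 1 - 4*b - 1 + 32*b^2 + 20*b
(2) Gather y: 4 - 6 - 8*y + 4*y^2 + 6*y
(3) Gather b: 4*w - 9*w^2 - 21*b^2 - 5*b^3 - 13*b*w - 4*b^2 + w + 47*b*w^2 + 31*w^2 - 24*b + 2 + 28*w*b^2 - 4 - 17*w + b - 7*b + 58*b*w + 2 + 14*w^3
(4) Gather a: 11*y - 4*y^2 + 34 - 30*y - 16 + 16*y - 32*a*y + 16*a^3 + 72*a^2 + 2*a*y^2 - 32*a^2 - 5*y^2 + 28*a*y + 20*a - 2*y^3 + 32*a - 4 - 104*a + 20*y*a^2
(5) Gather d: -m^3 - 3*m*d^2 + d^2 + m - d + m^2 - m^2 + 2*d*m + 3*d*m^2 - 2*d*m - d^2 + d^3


(1) = 32*b^2 + 16*b + 2
(2) = 4*y^2 - 2*y - 2
(3) = -5*b^3 + b^2*(28*w - 25) + b*(47*w^2 + 45*w - 30) + 14*w^3 + 22*w^2 - 12*w
(4) = 16*a^3 + a^2*(20*y + 40) + a*(2*y^2 - 4*y - 52) - 2*y^3 - 9*y^2 - 3*y + 14
(5) = d^3 - 3*d^2*m + d*(3*m^2 - 1) - m^3 + m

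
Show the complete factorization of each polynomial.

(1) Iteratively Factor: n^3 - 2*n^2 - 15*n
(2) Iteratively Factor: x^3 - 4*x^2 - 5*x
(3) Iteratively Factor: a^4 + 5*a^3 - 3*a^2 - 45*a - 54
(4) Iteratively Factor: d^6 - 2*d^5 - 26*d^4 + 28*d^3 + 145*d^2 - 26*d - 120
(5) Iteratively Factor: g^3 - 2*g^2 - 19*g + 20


(1) = (n + 3)*(n^2 - 5*n) = (n - 5)*(n + 3)*(n)
(2) = (x - 5)*(x^2 + x) = x*(x - 5)*(x + 1)
(3) = (a + 3)*(a^3 + 2*a^2 - 9*a - 18) = (a - 3)*(a + 3)*(a^2 + 5*a + 6) = (a - 3)*(a + 3)^2*(a + 2)
(4) = (d - 5)*(d^5 + 3*d^4 - 11*d^3 - 27*d^2 + 10*d + 24) = (d - 5)*(d + 4)*(d^4 - d^3 - 7*d^2 + d + 6) = (d - 5)*(d - 1)*(d + 4)*(d^3 - 7*d - 6) = (d - 5)*(d - 3)*(d - 1)*(d + 4)*(d^2 + 3*d + 2) = (d - 5)*(d - 3)*(d - 1)*(d + 2)*(d + 4)*(d + 1)
(5) = (g - 1)*(g^2 - g - 20) = (g - 5)*(g - 1)*(g + 4)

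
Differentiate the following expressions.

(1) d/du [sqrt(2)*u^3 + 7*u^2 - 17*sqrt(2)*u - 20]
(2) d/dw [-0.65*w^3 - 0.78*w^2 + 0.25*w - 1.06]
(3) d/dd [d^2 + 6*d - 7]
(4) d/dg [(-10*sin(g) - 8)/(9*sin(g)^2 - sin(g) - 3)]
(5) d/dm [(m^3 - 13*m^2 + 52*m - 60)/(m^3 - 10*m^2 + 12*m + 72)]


(1) = 3*sqrt(2)*u^2 + 14*u - 17*sqrt(2)
(2) = -1.95*w^2 - 1.56*w + 0.25
(3) = 2*d + 6
(4) = 2*(45*sin(g)^2 + 72*sin(g) + 11)*cos(g)/(-9*sin(g)^2 + sin(g) + 3)^2
(5) = (3*m^2 - 44*m + 124)/(m^4 - 8*m^3 - 8*m^2 + 96*m + 144)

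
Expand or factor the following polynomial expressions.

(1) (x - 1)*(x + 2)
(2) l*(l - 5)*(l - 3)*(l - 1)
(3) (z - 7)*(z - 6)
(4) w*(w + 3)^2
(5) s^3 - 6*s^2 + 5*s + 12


(1) = x^2 + x - 2
(2) = l^4 - 9*l^3 + 23*l^2 - 15*l
(3) = z^2 - 13*z + 42
(4) = w^3 + 6*w^2 + 9*w
(5) = (s - 4)*(s - 3)*(s + 1)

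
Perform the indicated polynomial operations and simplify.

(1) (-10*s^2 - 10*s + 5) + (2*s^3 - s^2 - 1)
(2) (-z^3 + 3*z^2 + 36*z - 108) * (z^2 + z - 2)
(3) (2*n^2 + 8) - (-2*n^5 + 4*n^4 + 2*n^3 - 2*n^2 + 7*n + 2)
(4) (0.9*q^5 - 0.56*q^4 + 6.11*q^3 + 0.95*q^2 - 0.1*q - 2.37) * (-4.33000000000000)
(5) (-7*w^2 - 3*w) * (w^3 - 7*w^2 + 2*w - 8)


(1) = 2*s^3 - 11*s^2 - 10*s + 4
(2) = -z^5 + 2*z^4 + 41*z^3 - 78*z^2 - 180*z + 216
(3) = 2*n^5 - 4*n^4 - 2*n^3 + 4*n^2 - 7*n + 6
(4) = -3.897*q^5 + 2.4248*q^4 - 26.4563*q^3 - 4.1135*q^2 + 0.433*q + 10.2621
(5) = -7*w^5 + 46*w^4 + 7*w^3 + 50*w^2 + 24*w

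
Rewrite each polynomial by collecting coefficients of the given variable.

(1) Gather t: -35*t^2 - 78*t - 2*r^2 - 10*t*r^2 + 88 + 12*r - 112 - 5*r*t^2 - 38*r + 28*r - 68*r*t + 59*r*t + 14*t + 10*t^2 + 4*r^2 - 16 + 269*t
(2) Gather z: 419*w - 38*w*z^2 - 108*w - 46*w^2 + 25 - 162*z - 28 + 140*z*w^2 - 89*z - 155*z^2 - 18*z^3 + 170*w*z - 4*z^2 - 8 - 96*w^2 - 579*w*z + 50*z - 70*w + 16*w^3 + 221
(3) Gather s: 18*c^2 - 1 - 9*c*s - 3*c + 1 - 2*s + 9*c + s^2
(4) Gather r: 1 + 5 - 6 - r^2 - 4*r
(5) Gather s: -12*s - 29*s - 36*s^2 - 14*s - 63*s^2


(1) = 2*r^2 + 2*r + t^2*(-5*r - 25) + t*(-10*r^2 - 9*r + 205) - 40
(2) = 16*w^3 - 142*w^2 + 241*w - 18*z^3 + z^2*(-38*w - 159) + z*(140*w^2 - 409*w - 201) + 210
(3) = 18*c^2 + 6*c + s^2 + s*(-9*c - 2)
(4) = -r^2 - 4*r
(5) = -99*s^2 - 55*s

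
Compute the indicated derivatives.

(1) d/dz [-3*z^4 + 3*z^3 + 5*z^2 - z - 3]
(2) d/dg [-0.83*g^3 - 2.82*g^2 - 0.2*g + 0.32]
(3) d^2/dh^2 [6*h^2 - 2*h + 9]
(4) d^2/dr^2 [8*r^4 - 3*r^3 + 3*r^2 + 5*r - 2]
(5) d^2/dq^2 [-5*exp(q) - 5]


(1) = -12*z^3 + 9*z^2 + 10*z - 1
(2) = -2.49*g^2 - 5.64*g - 0.2
(3) = 12
(4) = 96*r^2 - 18*r + 6
(5) = -5*exp(q)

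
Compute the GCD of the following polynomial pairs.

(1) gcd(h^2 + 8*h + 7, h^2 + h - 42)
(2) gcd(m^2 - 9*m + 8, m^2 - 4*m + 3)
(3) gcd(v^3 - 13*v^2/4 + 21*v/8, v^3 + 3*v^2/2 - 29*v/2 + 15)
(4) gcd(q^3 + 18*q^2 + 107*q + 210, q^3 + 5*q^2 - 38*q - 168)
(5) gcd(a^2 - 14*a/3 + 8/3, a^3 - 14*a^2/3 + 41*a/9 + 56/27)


(1) = h + 7
(2) = m - 1
(3) = gcd(v*(v - 7/4)*(v - 3/2), (v - 2)*(v - 3/2)*(v + 5)) = v - 3/2
(4) = gcd((q + 5)*(q + 6)*(q + 7), (q - 6)*(q + 4)*(q + 7)) = q + 7
(5) = gcd((a - 4)*(a - 2/3), (a - 8/3)*(a - 7/3)*(a + 1/3)) = 1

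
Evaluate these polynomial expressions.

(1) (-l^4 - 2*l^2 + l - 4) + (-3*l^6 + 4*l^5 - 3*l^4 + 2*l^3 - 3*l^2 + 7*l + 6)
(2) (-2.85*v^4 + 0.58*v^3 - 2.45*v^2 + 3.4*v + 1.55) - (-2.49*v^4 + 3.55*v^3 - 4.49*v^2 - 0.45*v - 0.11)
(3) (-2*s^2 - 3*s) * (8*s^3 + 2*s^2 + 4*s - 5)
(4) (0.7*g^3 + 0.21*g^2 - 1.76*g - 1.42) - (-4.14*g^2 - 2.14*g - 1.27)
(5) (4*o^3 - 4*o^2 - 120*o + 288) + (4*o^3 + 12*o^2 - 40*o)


(1) = -3*l^6 + 4*l^5 - 4*l^4 + 2*l^3 - 5*l^2 + 8*l + 2
(2) = -0.36*v^4 - 2.97*v^3 + 2.04*v^2 + 3.85*v + 1.66
(3) = -16*s^5 - 28*s^4 - 14*s^3 - 2*s^2 + 15*s
(4) = 0.7*g^3 + 4.35*g^2 + 0.38*g - 0.15
(5) = 8*o^3 + 8*o^2 - 160*o + 288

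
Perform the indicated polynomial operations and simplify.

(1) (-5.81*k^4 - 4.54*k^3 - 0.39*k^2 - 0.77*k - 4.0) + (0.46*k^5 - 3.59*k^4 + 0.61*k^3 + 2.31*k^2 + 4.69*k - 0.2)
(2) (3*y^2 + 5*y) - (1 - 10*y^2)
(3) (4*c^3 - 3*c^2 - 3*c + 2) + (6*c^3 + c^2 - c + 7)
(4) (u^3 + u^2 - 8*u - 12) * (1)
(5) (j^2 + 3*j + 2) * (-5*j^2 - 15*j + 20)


(1) = 0.46*k^5 - 9.4*k^4 - 3.93*k^3 + 1.92*k^2 + 3.92*k - 4.2
(2) = 13*y^2 + 5*y - 1
(3) = 10*c^3 - 2*c^2 - 4*c + 9
(4) = u^3 + u^2 - 8*u - 12
(5) = -5*j^4 - 30*j^3 - 35*j^2 + 30*j + 40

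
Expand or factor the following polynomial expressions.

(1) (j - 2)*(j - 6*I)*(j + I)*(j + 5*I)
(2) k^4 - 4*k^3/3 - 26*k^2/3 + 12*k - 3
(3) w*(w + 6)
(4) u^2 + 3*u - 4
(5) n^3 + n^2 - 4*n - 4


(1) = j^4 - 2*j^3 + 31*j^2 - 62*j + 30*I*j - 60*I
(2) = (k - 3)*(k - 1)*(k - 1/3)*(k + 3)
(3) = w^2 + 6*w
(4) = (u - 1)*(u + 4)
(5) = (n - 2)*(n + 1)*(n + 2)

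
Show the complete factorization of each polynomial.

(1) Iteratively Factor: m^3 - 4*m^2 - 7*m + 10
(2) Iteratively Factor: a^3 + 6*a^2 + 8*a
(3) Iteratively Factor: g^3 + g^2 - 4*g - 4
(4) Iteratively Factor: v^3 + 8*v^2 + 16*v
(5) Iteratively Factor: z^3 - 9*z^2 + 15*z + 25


(1) = (m + 2)*(m^2 - 6*m + 5) = (m - 1)*(m + 2)*(m - 5)
(2) = (a + 2)*(a^2 + 4*a) = a*(a + 2)*(a + 4)
(3) = (g + 2)*(g^2 - g - 2) = (g - 2)*(g + 2)*(g + 1)
(4) = (v + 4)*(v^2 + 4*v) = v*(v + 4)*(v + 4)
(5) = (z - 5)*(z^2 - 4*z - 5) = (z - 5)^2*(z + 1)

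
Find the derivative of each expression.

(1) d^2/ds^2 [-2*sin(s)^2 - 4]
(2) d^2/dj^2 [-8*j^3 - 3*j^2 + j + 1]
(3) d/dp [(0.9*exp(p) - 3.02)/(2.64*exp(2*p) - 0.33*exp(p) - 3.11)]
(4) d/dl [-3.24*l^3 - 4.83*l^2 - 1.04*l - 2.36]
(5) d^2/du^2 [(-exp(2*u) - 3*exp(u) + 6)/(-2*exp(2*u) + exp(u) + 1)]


(1) = -4*cos(2*s)
(2) = -48*j - 6
(3) = (-2.376*exp(2*p) + 15.9456*exp(p) - 3.7956)*exp(p)/(6.9696*exp(4*p) - 1.7424*exp(3*p) - 16.3119*exp(2*p) + 2.0526*exp(p) + 9.6721)
(4) = -9.72*l^2 - 9.66*l - 1.04
(5) = (14*exp(4*u) - 81*exp(3*u) + 75*exp(2*u) - 53*exp(u) + 9)*exp(u)/(8*exp(6*u) - 12*exp(5*u) - 6*exp(4*u) + 11*exp(3*u) + 3*exp(2*u) - 3*exp(u) - 1)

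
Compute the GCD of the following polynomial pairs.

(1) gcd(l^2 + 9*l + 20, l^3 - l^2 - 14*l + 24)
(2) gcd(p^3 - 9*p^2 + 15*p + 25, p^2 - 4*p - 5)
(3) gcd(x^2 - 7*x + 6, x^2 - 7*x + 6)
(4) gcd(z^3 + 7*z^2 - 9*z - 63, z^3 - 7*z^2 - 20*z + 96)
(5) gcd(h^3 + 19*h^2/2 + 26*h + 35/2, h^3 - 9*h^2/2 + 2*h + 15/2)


(1) = gcd((l + 4)*(l + 5), (l - 3)*(l - 2)*(l + 4)) = l + 4
(2) = p^2 - 4*p - 5
(3) = gcd((x - 6)*(x - 1), (x - 6)*(x - 1)) = x^2 - 7*x + 6
(4) = gcd((z - 3)*(z + 3)*(z + 7), (z - 8)*(z - 3)*(z + 4)) = z - 3
(5) = gcd((h + 1)*(h + 7/2)*(h + 5), (h - 3)*(h - 5/2)*(h + 1)) = h + 1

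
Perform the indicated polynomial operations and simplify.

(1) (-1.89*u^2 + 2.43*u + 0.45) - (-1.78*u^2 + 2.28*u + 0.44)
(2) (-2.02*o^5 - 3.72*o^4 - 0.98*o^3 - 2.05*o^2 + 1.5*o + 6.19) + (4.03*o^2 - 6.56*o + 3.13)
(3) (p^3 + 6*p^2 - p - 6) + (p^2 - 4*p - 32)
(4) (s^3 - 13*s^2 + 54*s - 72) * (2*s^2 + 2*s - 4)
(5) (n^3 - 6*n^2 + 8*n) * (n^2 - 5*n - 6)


(1) = -0.11*u^2 + 0.15*u + 0.01
(2) = -2.02*o^5 - 3.72*o^4 - 0.98*o^3 + 1.98*o^2 - 5.06*o + 9.32
(3) = p^3 + 7*p^2 - 5*p - 38
(4) = 2*s^5 - 24*s^4 + 78*s^3 + 16*s^2 - 360*s + 288
(5) = n^5 - 11*n^4 + 32*n^3 - 4*n^2 - 48*n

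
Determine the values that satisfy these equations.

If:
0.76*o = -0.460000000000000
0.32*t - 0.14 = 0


Then:
o = -0.61
t = 0.44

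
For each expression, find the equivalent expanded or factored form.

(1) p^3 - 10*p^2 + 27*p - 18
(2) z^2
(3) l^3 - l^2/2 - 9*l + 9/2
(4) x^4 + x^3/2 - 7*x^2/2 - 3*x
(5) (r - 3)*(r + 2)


(1) = (p - 6)*(p - 3)*(p - 1)
(2) = z^2
(3) = (l - 3)*(l - 1/2)*(l + 3)
(4) = x*(x - 2)*(x + 1)*(x + 3/2)
(5) = r^2 - r - 6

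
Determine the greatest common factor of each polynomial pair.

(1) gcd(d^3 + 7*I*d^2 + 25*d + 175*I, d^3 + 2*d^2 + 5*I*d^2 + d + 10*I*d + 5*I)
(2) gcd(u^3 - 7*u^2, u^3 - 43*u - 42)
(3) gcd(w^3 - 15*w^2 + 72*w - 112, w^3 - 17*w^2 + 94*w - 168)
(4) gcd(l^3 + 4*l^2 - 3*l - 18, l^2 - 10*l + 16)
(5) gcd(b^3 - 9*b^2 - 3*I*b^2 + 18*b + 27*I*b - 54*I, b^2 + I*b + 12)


(1) = gcd((d - 5*I)*(d + 5*I)*(d + 7*I), (d + 1)^2*(d + 5*I)) = d + 5*I
(2) = u - 7
(3) = gcd((w - 7)*(w - 4)^2, (w - 7)*(w - 6)*(w - 4)) = w^2 - 11*w + 28
(4) = l - 2
(5) = gcd((b - 6)*(b - 3)*(b - 3*I), (b - 3*I)*(b + 4*I)) = b - 3*I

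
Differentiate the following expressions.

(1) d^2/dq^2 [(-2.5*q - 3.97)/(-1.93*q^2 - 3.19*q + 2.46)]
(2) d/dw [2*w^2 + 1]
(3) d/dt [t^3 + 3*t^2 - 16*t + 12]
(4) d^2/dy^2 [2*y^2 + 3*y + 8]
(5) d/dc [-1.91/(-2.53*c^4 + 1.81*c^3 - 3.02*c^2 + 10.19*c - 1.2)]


(1) = ((2.5*q + 3.97)*(3.86*q + 3.19)*(7.72*q + 6.38) - (28.95*q + 31.2742)*(1.93*q^2 + 3.19*q - 2.46))/(1.93*q^2 + 3.19*q - 2.46)^3
(2) = 4*w
(3) = 3*t^2 + 6*t - 16
(4) = 4
(5) = (-19.3292*c^3 + 10.3713*c^2 - 11.5364*c + 19.4629)/(2.53*c^4 - 1.81*c^3 + 3.02*c^2 - 10.19*c + 1.2)^2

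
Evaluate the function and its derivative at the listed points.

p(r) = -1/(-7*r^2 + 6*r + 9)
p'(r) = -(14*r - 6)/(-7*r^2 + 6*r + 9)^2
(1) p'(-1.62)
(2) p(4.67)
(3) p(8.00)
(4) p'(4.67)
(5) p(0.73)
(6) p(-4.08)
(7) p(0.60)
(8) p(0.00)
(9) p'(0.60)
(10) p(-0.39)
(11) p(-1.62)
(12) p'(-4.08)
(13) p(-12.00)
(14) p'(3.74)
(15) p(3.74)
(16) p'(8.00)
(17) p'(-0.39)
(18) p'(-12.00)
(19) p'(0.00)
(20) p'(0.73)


(1) = 0.08
(2) = 0.01
(3) = 0.00
(4) = -0.00
(5) = -0.10
(6) = 0.01
(7) = -0.10
(8) = -0.11
(9) = -0.02
(10) = -0.18
(11) = 0.05
(12) = 0.00
(13) = 0.00
(14) = -0.01
(15) = 0.02
(16) = -0.00
(17) = 0.37
(18) = 0.00
(19) = 0.07
(20) = -0.05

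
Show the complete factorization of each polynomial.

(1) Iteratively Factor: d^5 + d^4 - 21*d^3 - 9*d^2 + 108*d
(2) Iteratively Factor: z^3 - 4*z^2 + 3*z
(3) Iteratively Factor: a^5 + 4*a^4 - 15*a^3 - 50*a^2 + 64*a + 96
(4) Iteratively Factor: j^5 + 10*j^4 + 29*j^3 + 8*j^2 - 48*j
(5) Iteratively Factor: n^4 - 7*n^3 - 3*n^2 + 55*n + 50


(1) = (d + 4)*(d^4 - 3*d^3 - 9*d^2 + 27*d) = d*(d + 4)*(d^3 - 3*d^2 - 9*d + 27) = d*(d + 3)*(d + 4)*(d^2 - 6*d + 9) = d*(d - 3)*(d + 3)*(d + 4)*(d - 3)
(2) = (z - 1)*(z^2 - 3*z) = (z - 3)*(z - 1)*(z)
(3) = (a - 3)*(a^4 + 7*a^3 + 6*a^2 - 32*a - 32) = (a - 3)*(a + 4)*(a^3 + 3*a^2 - 6*a - 8) = (a - 3)*(a + 4)^2*(a^2 - a - 2) = (a - 3)*(a + 1)*(a + 4)^2*(a - 2)
(4) = (j)*(j^4 + 10*j^3 + 29*j^2 + 8*j - 48) = j*(j - 1)*(j^3 + 11*j^2 + 40*j + 48) = j*(j - 1)*(j + 3)*(j^2 + 8*j + 16) = j*(j - 1)*(j + 3)*(j + 4)*(j + 4)
(5) = (n - 5)*(n^3 - 2*n^2 - 13*n - 10) = (n - 5)*(n + 1)*(n^2 - 3*n - 10) = (n - 5)^2*(n + 1)*(n + 2)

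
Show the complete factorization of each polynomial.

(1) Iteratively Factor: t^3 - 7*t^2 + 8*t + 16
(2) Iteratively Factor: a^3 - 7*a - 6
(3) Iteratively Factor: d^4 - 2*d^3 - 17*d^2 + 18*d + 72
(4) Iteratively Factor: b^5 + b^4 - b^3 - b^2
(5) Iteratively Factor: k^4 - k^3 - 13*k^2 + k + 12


(1) = (t - 4)*(t^2 - 3*t - 4) = (t - 4)^2*(t + 1)
(2) = (a - 3)*(a^2 + 3*a + 2) = (a - 3)*(a + 1)*(a + 2)
(3) = (d - 4)*(d^3 + 2*d^2 - 9*d - 18) = (d - 4)*(d - 3)*(d^2 + 5*d + 6) = (d - 4)*(d - 3)*(d + 3)*(d + 2)
(4) = (b)*(b^4 + b^3 - b^2 - b) = b*(b + 1)*(b^3 - b) = b^2*(b + 1)*(b^2 - 1) = b^2*(b + 1)^2*(b - 1)
(5) = (k - 4)*(k^3 + 3*k^2 - k - 3) = (k - 4)*(k - 1)*(k^2 + 4*k + 3) = (k - 4)*(k - 1)*(k + 1)*(k + 3)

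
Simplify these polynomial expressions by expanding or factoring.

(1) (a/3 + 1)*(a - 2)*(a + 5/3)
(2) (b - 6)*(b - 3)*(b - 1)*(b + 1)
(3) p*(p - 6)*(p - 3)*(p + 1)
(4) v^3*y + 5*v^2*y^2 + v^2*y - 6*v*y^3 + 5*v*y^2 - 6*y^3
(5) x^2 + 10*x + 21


(1) = a^3/3 + 8*a^2/9 - 13*a/9 - 10/3
(2) = b^4 - 9*b^3 + 17*b^2 + 9*b - 18
(3) = p^4 - 8*p^3 + 9*p^2 + 18*p
(4) = (v - y)*(v + 6*y)*(v*y + y)
(5) = (x + 3)*(x + 7)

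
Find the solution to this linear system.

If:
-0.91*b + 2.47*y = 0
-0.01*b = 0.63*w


Then:
b = 2.71428571428571*y
w = -0.0430839002267574*y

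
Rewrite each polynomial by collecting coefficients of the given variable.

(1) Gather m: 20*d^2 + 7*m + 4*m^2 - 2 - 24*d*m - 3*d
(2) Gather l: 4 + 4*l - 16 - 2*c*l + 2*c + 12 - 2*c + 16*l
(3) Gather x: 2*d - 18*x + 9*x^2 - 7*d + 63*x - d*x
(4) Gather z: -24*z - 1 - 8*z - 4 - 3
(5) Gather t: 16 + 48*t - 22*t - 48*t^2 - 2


(1) = 20*d^2 - 3*d + 4*m^2 + m*(7 - 24*d) - 2
(2) = l*(20 - 2*c)
(3) = -5*d + 9*x^2 + x*(45 - d)
(4) = -32*z - 8
(5) = -48*t^2 + 26*t + 14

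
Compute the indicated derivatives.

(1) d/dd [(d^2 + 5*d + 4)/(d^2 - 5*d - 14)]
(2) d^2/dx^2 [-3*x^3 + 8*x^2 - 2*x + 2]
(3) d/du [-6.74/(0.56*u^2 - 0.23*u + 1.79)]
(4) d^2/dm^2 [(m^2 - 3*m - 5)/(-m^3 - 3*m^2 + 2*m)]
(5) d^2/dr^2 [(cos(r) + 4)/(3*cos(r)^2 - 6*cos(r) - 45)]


(1) = 2*(-5*d^2 - 18*d - 25)/(d^4 - 10*d^3 - 3*d^2 + 140*d + 196)
(2) = 16 - 18*x
(3) = (7.5488*u - 1.5502)/(0.56*u^2 - 0.23*u + 1.79)^2
(4) = 2*(-m^6 + 9*m^5 + 51*m^4 + 147*m^3 + 105*m^2 - 90*m + 20)/(m^3*(m^6 + 9*m^5 + 21*m^4 - 9*m^3 - 42*m^2 + 36*m - 8))
(5) = (9*sin(r)^4*cos(r) + 18*sin(r)^4 - 238*sin(r)^2 + 221*cos(r)/2 + 18*cos(3*r) - cos(5*r)/2 + 128)/(3*(sin(r)^2 + 2*cos(r) + 14)^3)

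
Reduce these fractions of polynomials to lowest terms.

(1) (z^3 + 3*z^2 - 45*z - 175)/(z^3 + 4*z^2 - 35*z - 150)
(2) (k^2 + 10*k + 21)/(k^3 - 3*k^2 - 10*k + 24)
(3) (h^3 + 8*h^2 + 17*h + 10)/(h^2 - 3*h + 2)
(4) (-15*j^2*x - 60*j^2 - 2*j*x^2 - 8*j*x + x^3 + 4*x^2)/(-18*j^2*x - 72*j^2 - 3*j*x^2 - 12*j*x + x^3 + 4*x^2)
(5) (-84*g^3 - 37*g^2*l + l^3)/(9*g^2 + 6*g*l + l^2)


(1) = (z - 7)/(z - 6)
(2) = (k + 7)/(k^2 - 6*k + 8)
(3) = (h^3 + 8*h^2 + 17*h + 10)/(h^2 - 3*h + 2)
(4) = (-5*j + x)/(-6*j + x)
(5) = (-28*g^2 - 3*g*l + l^2)/(3*g + l)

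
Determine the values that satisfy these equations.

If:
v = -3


Then:
v = -3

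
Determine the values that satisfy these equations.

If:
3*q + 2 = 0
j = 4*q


Then:
j = -8/3
q = -2/3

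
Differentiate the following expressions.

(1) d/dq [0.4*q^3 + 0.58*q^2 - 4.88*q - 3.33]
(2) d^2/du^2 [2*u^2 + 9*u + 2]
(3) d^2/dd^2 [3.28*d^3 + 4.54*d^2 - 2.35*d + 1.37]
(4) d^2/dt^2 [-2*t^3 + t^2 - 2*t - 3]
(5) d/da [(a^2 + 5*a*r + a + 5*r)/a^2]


(1) = 1.2*q^2 + 1.16*q - 4.88
(2) = 4
(3) = 19.68*d + 9.08
(4) = 2 - 12*t
(5) = (-5*a*r - a - 10*r)/a^3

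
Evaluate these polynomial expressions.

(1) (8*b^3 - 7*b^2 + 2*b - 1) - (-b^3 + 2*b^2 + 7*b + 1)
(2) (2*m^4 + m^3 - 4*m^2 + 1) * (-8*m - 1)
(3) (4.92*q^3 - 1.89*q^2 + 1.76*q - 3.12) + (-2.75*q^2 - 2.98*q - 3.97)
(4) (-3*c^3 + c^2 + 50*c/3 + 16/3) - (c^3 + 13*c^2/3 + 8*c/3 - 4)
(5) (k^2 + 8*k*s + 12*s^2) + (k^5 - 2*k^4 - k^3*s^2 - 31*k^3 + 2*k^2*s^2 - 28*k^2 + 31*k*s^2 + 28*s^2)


(1) = 9*b^3 - 9*b^2 - 5*b - 2
(2) = -16*m^5 - 10*m^4 + 31*m^3 + 4*m^2 - 8*m - 1
(3) = 4.92*q^3 - 4.64*q^2 - 1.22*q - 7.09
(4) = -4*c^3 - 10*c^2/3 + 14*c + 28/3
(5) = k^5 - 2*k^4 - k^3*s^2 - 31*k^3 + 2*k^2*s^2 - 27*k^2 + 31*k*s^2 + 8*k*s + 40*s^2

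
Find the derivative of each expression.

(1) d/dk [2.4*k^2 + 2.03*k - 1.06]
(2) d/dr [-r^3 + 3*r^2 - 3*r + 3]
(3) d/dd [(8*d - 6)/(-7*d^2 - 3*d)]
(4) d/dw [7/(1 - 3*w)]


(1) = 4.8*k + 2.03
(2) = -3*r^2 + 6*r - 3
(3) = 2*(28*d^2 - 42*d - 9)/(d^2*(49*d^2 + 42*d + 9))
(4) = 21/(3*w - 1)^2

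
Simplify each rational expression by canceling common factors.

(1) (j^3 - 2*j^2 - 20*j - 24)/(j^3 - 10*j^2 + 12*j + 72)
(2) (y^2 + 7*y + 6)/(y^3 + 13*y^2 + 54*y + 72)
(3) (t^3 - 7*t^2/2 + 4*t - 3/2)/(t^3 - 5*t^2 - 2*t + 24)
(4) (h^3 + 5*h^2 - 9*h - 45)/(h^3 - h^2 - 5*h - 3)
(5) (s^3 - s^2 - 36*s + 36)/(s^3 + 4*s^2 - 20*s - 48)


(1) = (j + 2)/(j - 6)
(2) = (y + 1)/(y^2 + 7*y + 12)
(3) = (2*t^3 - 7*t^2 + 8*t - 3)/(2*t^3 - 10*t^2 - 4*t + 48)
(4) = (h^2 + 8*h + 15)/(h^2 + 2*h + 1)
(5) = (s^2 - 7*s + 6)/(s^2 - 2*s - 8)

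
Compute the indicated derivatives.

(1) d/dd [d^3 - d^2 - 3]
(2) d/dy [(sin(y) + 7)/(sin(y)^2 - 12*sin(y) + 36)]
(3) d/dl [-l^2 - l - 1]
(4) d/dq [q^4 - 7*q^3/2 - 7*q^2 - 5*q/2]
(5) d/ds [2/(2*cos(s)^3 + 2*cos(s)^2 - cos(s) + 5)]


(1) = d*(3*d - 2)
(2) = -(sin(y) + 20)*cos(y)/(sin(y) - 6)^3
(3) = -2*l - 1
(4) = 4*q^3 - 21*q^2/2 - 14*q - 5/2
(5) = 8*(6*cos(s)^2 + 4*cos(s) - 1)*sin(s)/(-4*sin(s)^2 + cos(s) + cos(3*s) + 14)^2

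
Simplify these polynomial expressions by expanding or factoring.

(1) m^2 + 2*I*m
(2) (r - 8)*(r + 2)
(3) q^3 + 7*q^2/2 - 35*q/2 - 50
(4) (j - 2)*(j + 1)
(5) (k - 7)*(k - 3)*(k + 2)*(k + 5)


(1) = m*(m + 2*I)
(2) = r^2 - 6*r - 16
(3) = (q - 4)*(q + 5/2)*(q + 5)
(4) = j^2 - j - 2
(5) = k^4 - 3*k^3 - 39*k^2 + 47*k + 210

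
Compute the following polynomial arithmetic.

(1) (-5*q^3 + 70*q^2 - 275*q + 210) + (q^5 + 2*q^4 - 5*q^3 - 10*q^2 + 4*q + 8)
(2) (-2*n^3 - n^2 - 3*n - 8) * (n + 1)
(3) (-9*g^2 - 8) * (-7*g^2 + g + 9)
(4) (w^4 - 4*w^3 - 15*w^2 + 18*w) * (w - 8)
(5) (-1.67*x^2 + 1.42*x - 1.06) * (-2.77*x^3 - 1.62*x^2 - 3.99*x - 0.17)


(1) = q^5 + 2*q^4 - 10*q^3 + 60*q^2 - 271*q + 218
(2) = -2*n^4 - 3*n^3 - 4*n^2 - 11*n - 8
(3) = 63*g^4 - 9*g^3 - 25*g^2 - 8*g - 72
(4) = w^5 - 12*w^4 + 17*w^3 + 138*w^2 - 144*w
(5) = 4.6259*x^5 - 1.228*x^4 + 7.2991*x^3 - 3.6647*x^2 + 3.988*x + 0.1802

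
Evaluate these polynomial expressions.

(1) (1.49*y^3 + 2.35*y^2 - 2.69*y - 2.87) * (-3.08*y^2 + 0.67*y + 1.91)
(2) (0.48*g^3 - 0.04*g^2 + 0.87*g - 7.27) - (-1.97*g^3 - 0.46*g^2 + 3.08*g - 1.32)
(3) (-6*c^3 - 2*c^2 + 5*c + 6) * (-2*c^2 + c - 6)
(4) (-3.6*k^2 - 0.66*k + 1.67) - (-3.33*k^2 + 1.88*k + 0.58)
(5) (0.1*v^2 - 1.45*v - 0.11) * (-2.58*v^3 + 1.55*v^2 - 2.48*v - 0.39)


(1) = -4.5892*y^5 - 6.2397*y^4 + 12.7056*y^3 + 11.5258*y^2 - 7.0608*y - 5.4817
(2) = 2.45*g^3 + 0.42*g^2 - 2.21*g - 5.95
(3) = 12*c^5 - 2*c^4 + 24*c^3 + 5*c^2 - 24*c - 36
(4) = -0.27*k^2 - 2.54*k + 1.09
(5) = -0.258*v^5 + 3.896*v^4 - 2.2117*v^3 + 3.3865*v^2 + 0.8383*v + 0.0429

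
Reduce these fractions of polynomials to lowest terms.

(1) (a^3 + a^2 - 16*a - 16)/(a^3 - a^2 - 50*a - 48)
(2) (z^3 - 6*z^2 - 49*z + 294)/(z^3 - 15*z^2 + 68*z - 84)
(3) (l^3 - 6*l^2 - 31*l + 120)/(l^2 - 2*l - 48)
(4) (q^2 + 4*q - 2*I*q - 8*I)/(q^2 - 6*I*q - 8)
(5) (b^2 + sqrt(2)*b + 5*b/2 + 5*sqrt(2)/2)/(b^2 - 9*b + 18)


(1) = (a^2 - 16)/(a^2 - 2*a - 48)
(2) = (z + 7)/(z - 2)
(3) = (l^2 + 2*l - 15)/(l + 6)
(4) = (q + 4)/(q - 4*I)
(5) = (2*b^2 + b*(2*sqrt(2) + 5) + 5*sqrt(2))/(2*b^2 - 18*b + 36)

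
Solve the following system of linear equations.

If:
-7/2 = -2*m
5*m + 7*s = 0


Then:
m = 7/4
s = -5/4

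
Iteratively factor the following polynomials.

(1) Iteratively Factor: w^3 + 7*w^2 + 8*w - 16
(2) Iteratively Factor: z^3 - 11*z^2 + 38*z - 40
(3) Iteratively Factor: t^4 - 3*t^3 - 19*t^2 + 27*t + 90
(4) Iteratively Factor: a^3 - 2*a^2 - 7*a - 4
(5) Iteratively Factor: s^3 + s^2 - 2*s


(1) = (w - 1)*(w^2 + 8*w + 16) = (w - 1)*(w + 4)*(w + 4)
(2) = (z - 5)*(z^2 - 6*z + 8) = (z - 5)*(z - 2)*(z - 4)
(3) = (t - 3)*(t^3 - 19*t - 30) = (t - 3)*(t + 3)*(t^2 - 3*t - 10) = (t - 3)*(t + 2)*(t + 3)*(t - 5)
(4) = (a - 4)*(a^2 + 2*a + 1) = (a - 4)*(a + 1)*(a + 1)
(5) = (s + 2)*(s^2 - s) = s*(s + 2)*(s - 1)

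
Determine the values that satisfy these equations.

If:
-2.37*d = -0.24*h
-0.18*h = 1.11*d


Then:
d = 0.00
h = 0.00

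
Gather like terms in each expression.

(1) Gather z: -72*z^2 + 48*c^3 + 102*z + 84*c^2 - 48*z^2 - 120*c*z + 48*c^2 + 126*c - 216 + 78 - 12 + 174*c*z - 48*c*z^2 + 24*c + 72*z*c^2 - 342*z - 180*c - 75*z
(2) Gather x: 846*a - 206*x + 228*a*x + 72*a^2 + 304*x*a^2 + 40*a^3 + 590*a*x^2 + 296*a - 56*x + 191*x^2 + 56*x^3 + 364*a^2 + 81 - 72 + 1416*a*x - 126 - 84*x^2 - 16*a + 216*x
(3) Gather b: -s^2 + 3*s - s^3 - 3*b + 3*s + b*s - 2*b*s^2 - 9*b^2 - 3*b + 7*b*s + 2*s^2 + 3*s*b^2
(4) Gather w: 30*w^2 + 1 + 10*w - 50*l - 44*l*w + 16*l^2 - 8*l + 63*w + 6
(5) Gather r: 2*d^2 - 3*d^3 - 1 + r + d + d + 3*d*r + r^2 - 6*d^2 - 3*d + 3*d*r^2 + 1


(1) = 48*c^3 + 132*c^2 - 30*c + z^2*(-48*c - 120) + z*(72*c^2 + 54*c - 315) - 150
(2) = 40*a^3 + 436*a^2 + 1126*a + 56*x^3 + x^2*(590*a + 107) + x*(304*a^2 + 1644*a - 46) - 117
(3) = b^2*(3*s - 9) + b*(-2*s^2 + 8*s - 6) - s^3 + s^2 + 6*s
(4) = 16*l^2 - 58*l + 30*w^2 + w*(73 - 44*l) + 7
(5) = -3*d^3 - 4*d^2 - d + r^2*(3*d + 1) + r*(3*d + 1)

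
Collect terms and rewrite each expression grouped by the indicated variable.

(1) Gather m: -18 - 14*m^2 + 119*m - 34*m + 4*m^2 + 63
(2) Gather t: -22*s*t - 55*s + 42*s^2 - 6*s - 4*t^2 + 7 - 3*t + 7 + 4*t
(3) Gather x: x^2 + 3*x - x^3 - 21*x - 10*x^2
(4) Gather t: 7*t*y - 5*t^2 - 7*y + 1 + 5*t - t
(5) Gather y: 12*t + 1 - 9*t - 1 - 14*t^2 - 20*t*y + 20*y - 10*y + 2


(1) = -10*m^2 + 85*m + 45
(2) = 42*s^2 - 61*s - 4*t^2 + t*(1 - 22*s) + 14
(3) = -x^3 - 9*x^2 - 18*x
(4) = -5*t^2 + t*(7*y + 4) - 7*y + 1
(5) = -14*t^2 + 3*t + y*(10 - 20*t) + 2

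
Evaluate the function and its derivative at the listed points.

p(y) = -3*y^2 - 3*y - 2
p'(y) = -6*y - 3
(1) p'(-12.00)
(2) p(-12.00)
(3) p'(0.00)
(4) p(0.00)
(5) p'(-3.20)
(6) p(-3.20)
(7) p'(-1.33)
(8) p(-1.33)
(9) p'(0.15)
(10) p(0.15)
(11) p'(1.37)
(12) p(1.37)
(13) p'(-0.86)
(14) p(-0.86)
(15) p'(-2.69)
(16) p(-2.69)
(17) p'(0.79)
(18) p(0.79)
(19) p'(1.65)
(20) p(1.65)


(1) = 69.00
(2) = -398.00
(3) = -3.00
(4) = -2.00
(5) = 16.20
(6) = -23.12
(7) = 4.98
(8) = -3.32
(9) = -3.90
(10) = -2.52
(11) = -11.22
(12) = -11.74
(13) = 2.16
(14) = -1.64
(15) = 13.14
(16) = -15.64
(17) = -7.74
(18) = -6.24
(19) = -12.90
(20) = -15.12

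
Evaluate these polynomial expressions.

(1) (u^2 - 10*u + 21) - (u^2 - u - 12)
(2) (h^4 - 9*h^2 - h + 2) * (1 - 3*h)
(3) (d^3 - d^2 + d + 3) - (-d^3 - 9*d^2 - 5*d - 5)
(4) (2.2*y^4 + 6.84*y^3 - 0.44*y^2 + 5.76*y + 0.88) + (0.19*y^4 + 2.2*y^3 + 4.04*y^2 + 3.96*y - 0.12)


(1) = 33 - 9*u
(2) = -3*h^5 + h^4 + 27*h^3 - 6*h^2 - 7*h + 2
(3) = 2*d^3 + 8*d^2 + 6*d + 8
(4) = 2.39*y^4 + 9.04*y^3 + 3.6*y^2 + 9.72*y + 0.76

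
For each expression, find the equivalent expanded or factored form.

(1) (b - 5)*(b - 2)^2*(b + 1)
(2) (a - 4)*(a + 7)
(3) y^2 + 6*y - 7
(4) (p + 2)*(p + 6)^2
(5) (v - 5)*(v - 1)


(1) = b^4 - 8*b^3 + 15*b^2 + 4*b - 20
(2) = a^2 + 3*a - 28
(3) = (y - 1)*(y + 7)
(4) = p^3 + 14*p^2 + 60*p + 72
(5) = v^2 - 6*v + 5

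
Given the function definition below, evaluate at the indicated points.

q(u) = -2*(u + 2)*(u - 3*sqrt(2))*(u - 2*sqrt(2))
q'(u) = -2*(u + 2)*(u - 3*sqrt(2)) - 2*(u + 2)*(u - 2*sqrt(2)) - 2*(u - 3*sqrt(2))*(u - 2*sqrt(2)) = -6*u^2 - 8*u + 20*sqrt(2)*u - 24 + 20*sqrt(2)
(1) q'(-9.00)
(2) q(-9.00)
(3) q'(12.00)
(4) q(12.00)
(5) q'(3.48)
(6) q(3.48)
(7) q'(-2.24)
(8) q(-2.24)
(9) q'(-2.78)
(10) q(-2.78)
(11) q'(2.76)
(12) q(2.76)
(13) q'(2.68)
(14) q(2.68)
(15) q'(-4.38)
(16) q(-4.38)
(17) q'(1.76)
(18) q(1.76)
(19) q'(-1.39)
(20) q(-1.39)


(1) = -664.27
(2) = 2192.95
(3) = -616.30
(4) = -1992.12
(5) = 2.21
(6) = 5.45
(7) = -71.26
(8) = 15.77
(9) = -98.48
(10) = 61.44
(11) = 14.56
(12) = -0.97
(13) = 15.55
(14) = -2.17
(15) = -199.67
(16) = 295.86
(17) = 21.40
(18) = -19.95
(19) = -35.50
(20) = -28.99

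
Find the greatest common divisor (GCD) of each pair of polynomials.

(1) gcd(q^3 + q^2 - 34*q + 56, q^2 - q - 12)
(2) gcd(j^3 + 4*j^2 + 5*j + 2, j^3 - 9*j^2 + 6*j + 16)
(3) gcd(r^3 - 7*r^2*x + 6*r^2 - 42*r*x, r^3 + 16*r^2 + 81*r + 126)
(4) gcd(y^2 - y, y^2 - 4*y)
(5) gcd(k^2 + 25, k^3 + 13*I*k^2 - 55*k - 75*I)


(1) = q - 4
(2) = gcd((j + 1)^2*(j + 2), (j - 8)*(j - 2)*(j + 1)) = j + 1
(3) = r + 6
(4) = gcd(y*(y - 1), y*(y - 4)) = y
(5) = k + 5*I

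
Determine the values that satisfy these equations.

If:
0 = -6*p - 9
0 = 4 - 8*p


Then:
No Solution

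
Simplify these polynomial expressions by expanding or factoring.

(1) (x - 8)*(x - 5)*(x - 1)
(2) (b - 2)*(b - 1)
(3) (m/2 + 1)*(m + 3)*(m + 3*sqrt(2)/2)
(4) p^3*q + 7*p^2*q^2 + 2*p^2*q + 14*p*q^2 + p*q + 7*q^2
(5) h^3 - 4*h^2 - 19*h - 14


(1) = x^3 - 14*x^2 + 53*x - 40
(2) = b^2 - 3*b + 2
(3) = m^3/2 + 3*sqrt(2)*m^2/4 + 5*m^2/2 + 3*m + 15*sqrt(2)*m/4 + 9*sqrt(2)/2
(4) = (p + 1)*(p + 7*q)*(p*q + q)
(5) = (h - 7)*(h + 1)*(h + 2)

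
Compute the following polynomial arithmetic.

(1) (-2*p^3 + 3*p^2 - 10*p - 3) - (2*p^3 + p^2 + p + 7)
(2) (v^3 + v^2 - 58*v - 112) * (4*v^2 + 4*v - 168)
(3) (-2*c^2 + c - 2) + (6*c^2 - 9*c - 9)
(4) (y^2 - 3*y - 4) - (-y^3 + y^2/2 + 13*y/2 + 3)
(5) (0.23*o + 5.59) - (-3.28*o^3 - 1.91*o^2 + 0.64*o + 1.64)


(1) = -4*p^3 + 2*p^2 - 11*p - 10
(2) = 4*v^5 + 8*v^4 - 396*v^3 - 848*v^2 + 9296*v + 18816
(3) = 4*c^2 - 8*c - 11
(4) = y^3 + y^2/2 - 19*y/2 - 7
(5) = 3.28*o^3 + 1.91*o^2 - 0.41*o + 3.95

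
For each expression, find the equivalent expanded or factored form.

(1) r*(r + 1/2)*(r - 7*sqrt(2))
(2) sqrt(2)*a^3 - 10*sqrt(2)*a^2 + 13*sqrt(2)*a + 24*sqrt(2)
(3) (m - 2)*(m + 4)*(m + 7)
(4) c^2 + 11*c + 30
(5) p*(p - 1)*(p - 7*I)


(1) = r^3 - 7*sqrt(2)*r^2 + r^2/2 - 7*sqrt(2)*r/2
(2) = (a - 8)*(a - 3)*(sqrt(2)*a + sqrt(2))
(3) = m^3 + 9*m^2 + 6*m - 56
(4) = (c + 5)*(c + 6)
(5) = p^3 - p^2 - 7*I*p^2 + 7*I*p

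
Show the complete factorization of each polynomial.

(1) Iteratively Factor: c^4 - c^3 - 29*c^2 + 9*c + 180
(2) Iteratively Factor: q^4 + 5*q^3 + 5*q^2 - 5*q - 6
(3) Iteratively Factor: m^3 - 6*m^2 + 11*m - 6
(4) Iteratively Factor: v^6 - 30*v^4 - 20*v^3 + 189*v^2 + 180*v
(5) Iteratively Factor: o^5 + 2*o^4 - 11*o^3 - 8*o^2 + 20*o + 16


(1) = (c + 3)*(c^3 - 4*c^2 - 17*c + 60) = (c - 3)*(c + 3)*(c^2 - c - 20) = (c - 5)*(c - 3)*(c + 3)*(c + 4)
(2) = (q - 1)*(q^3 + 6*q^2 + 11*q + 6) = (q - 1)*(q + 1)*(q^2 + 5*q + 6) = (q - 1)*(q + 1)*(q + 3)*(q + 2)
(3) = (m - 3)*(m^2 - 3*m + 2) = (m - 3)*(m - 2)*(m - 1)
(4) = (v - 3)*(v^5 + 3*v^4 - 21*v^3 - 83*v^2 - 60*v) = (v - 5)*(v - 3)*(v^4 + 8*v^3 + 19*v^2 + 12*v) = (v - 5)*(v - 3)*(v + 3)*(v^3 + 5*v^2 + 4*v) = (v - 5)*(v - 3)*(v + 1)*(v + 3)*(v^2 + 4*v) = v*(v - 5)*(v - 3)*(v + 1)*(v + 3)*(v + 4)
(5) = (o - 2)*(o^4 + 4*o^3 - 3*o^2 - 14*o - 8) = (o - 2)*(o + 1)*(o^3 + 3*o^2 - 6*o - 8) = (o - 2)^2*(o + 1)*(o^2 + 5*o + 4) = (o - 2)^2*(o + 1)*(o + 4)*(o + 1)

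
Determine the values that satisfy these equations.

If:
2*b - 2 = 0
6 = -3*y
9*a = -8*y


Then:
a = 16/9
b = 1
y = -2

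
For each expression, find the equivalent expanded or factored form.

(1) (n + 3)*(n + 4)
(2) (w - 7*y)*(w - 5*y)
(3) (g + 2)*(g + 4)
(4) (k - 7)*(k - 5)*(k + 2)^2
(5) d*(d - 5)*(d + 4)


(1) = n^2 + 7*n + 12
(2) = w^2 - 12*w*y + 35*y^2
(3) = g^2 + 6*g + 8
(4) = k^4 - 8*k^3 - 9*k^2 + 92*k + 140
(5) = d^3 - d^2 - 20*d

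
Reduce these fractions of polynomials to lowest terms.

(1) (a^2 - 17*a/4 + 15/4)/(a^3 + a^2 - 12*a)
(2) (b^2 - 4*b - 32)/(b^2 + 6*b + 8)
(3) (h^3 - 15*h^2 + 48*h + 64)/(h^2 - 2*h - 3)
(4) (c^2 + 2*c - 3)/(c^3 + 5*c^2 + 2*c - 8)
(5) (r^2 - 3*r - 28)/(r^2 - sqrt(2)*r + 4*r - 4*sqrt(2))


(1) = (4*a - 5)/(4*a^2 + 16*a)
(2) = (b - 8)/(b + 2)
(3) = (h^2 - 16*h + 64)/(h - 3)
(4) = (c + 3)/(c^2 + 6*c + 8)
(5) = (r - 7)/(r - sqrt(2))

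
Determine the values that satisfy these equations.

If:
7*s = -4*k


Then:
k = -7*s/4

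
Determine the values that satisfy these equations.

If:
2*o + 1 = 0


Then:
o = -1/2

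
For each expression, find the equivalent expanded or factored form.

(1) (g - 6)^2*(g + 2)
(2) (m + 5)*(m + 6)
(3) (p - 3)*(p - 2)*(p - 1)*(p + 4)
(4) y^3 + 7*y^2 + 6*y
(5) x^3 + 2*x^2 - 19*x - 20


(1) = g^3 - 10*g^2 + 12*g + 72
(2) = m^2 + 11*m + 30
(3) = p^4 - 2*p^3 - 13*p^2 + 38*p - 24
(4) = y*(y + 1)*(y + 6)
(5) = (x - 4)*(x + 1)*(x + 5)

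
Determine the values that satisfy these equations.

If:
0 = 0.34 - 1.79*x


Then:
x = 0.19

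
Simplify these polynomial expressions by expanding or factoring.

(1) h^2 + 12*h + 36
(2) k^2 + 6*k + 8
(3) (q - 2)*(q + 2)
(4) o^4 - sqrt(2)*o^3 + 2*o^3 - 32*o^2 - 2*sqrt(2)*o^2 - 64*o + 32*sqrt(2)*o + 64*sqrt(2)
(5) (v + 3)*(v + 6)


(1) = (h + 6)^2
(2) = (k + 2)*(k + 4)
(3) = q^2 - 4
(4) = (o + 2)*(o - 4*sqrt(2))*(o - sqrt(2))*(o + 4*sqrt(2))
(5) = v^2 + 9*v + 18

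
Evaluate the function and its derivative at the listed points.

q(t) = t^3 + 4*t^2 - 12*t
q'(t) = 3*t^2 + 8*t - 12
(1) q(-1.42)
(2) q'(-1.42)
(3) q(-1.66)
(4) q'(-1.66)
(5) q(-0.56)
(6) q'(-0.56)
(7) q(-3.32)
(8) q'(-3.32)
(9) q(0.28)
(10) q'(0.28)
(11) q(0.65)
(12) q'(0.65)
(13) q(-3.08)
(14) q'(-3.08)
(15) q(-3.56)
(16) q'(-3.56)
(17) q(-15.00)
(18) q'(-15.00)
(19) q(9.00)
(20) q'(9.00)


(1) = 22.24
(2) = -17.31
(3) = 26.37
(4) = -17.01
(5) = 7.80
(6) = -15.54
(7) = 47.34
(8) = -5.49
(9) = -3.02
(10) = -9.52
(11) = -5.84
(12) = -5.53
(13) = 45.69
(14) = -8.18
(15) = 48.30
(16) = -2.46
(17) = -2295.00
(18) = 543.00
(19) = 945.00
(20) = 303.00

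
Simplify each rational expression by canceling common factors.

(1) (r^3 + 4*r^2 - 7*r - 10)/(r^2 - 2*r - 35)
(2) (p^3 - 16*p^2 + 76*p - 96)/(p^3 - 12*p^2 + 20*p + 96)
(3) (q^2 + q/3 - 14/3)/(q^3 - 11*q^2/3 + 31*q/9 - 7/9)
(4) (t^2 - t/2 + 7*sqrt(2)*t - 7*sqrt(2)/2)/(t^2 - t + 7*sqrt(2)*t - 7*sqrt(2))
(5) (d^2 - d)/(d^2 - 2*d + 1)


(1) = (r^2 - r - 2)/(r - 7)
(2) = (p - 2)/(p + 2)
(3) = (9*q^2 + 3*q - 42)/(9*q^3 - 33*q^2 + 31*q - 7)
(4) = (2*t - 1)/(2*t - 2)
(5) = d/(d - 1)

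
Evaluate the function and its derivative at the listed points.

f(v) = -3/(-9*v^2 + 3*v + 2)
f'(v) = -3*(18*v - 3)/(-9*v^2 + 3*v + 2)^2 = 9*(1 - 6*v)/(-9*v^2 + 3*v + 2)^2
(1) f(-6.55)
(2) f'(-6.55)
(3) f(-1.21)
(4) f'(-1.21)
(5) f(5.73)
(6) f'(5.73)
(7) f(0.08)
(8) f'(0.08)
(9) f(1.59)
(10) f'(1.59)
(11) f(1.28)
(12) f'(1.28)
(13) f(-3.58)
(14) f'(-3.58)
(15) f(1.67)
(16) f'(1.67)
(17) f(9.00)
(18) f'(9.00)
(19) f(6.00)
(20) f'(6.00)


(1) = 0.01
(2) = 0.00
(3) = 0.20
(4) = 0.34
(5) = 0.01
(6) = -0.00
(7) = -1.37
(8) = 0.98
(9) = 0.19
(10) = -0.30
(11) = 0.34
(12) = -0.76
(13) = 0.02
(14) = 0.01
(15) = 0.17
(16) = -0.25
(17) = 0.00
(18) = -0.00
(19) = 0.01
(20) = -0.00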